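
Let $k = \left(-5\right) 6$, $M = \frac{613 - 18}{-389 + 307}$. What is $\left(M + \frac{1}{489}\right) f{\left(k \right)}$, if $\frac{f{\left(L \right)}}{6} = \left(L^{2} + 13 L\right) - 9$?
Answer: $- \frac{145727373}{6683} \approx -21806.0$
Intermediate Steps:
$M = - \frac{595}{82}$ ($M = \frac{595}{-82} = 595 \left(- \frac{1}{82}\right) = - \frac{595}{82} \approx -7.2561$)
$k = -30$
$f{\left(L \right)} = -54 + 6 L^{2} + 78 L$ ($f{\left(L \right)} = 6 \left(\left(L^{2} + 13 L\right) - 9\right) = 6 \left(-9 + L^{2} + 13 L\right) = -54 + 6 L^{2} + 78 L$)
$\left(M + \frac{1}{489}\right) f{\left(k \right)} = \left(- \frac{595}{82} + \frac{1}{489}\right) \left(-54 + 6 \left(-30\right)^{2} + 78 \left(-30\right)\right) = \left(- \frac{595}{82} + \frac{1}{489}\right) \left(-54 + 6 \cdot 900 - 2340\right) = - \frac{290873 \left(-54 + 5400 - 2340\right)}{40098} = \left(- \frac{290873}{40098}\right) 3006 = - \frac{145727373}{6683}$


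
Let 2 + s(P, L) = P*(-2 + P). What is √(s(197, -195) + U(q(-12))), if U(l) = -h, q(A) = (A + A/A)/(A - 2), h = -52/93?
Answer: √332238873/93 ≈ 195.99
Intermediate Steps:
s(P, L) = -2 + P*(-2 + P)
h = -52/93 (h = -52*1/93 = -52/93 ≈ -0.55914)
q(A) = (1 + A)/(-2 + A) (q(A) = (A + 1)/(-2 + A) = (1 + A)/(-2 + A))
U(l) = 52/93 (U(l) = -1*(-52/93) = 52/93)
√(s(197, -195) + U(q(-12))) = √((-2 + 197² - 2*197) + 52/93) = √((-2 + 38809 - 394) + 52/93) = √(38413 + 52/93) = √(3572461/93) = √332238873/93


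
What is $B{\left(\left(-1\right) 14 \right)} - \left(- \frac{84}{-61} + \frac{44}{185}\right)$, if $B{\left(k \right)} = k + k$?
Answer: $- \frac{334204}{11285} \approx -29.615$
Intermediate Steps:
$B{\left(k \right)} = 2 k$
$B{\left(\left(-1\right) 14 \right)} - \left(- \frac{84}{-61} + \frac{44}{185}\right) = 2 \left(\left(-1\right) 14\right) - \left(- \frac{84}{-61} + \frac{44}{185}\right) = 2 \left(-14\right) - \left(\left(-84\right) \left(- \frac{1}{61}\right) + 44 \cdot \frac{1}{185}\right) = -28 - \left(\frac{84}{61} + \frac{44}{185}\right) = -28 - \frac{18224}{11285} = - \frac{334204}{11285}$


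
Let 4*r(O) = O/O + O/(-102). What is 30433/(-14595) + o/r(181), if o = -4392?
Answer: 26150901713/1153005 ≈ 22681.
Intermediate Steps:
r(O) = ¼ - O/408 (r(O) = (O/O + O/(-102))/4 = (1 + O*(-1/102))/4 = (1 - O/102)/4 = ¼ - O/408)
30433/(-14595) + o/r(181) = 30433/(-14595) - 4392/(¼ - 1/408*181) = 30433*(-1/14595) - 4392/(¼ - 181/408) = -30433/14595 - 4392/(-79/408) = -30433/14595 - 4392*(-408/79) = -30433/14595 + 1791936/79 = 26150901713/1153005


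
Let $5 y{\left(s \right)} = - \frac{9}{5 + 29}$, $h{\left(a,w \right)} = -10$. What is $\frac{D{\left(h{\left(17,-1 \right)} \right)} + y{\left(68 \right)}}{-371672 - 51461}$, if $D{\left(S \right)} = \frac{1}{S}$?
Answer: $\frac{13}{35966305} \approx 3.6145 \cdot 10^{-7}$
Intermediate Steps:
$y{\left(s \right)} = - \frac{9}{170}$ ($y{\left(s \right)} = \frac{\left(-9\right) \frac{1}{5 + 29}}{5} = \frac{\left(-9\right) \frac{1}{34}}{5} = \frac{1}{5} \left(- \frac{9}{34}\right) = - \frac{9}{170}$)
$\frac{D{\left(h{\left(17,-1 \right)} \right)} + y{\left(68 \right)}}{-371672 - 51461} = \frac{\frac{1}{-10} - \frac{9}{170}}{-371672 - 51461} = \frac{- \frac{1}{10} - \frac{9}{170}}{-423133} = \left(- \frac{13}{85}\right) \left(- \frac{1}{423133}\right) = \frac{13}{35966305}$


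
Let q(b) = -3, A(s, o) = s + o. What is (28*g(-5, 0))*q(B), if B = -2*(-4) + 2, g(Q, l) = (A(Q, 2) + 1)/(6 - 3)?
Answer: 56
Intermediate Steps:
A(s, o) = o + s
g(Q, l) = 1 + Q/3 (g(Q, l) = ((2 + Q) + 1)/(6 - 3) = (3 + Q)/3 = (3 + Q)*(⅓) = 1 + Q/3)
B = 10 (B = 8 + 2 = 10)
(28*g(-5, 0))*q(B) = (28*(1 + (⅓)*(-5)))*(-3) = (28*(1 - 5/3))*(-3) = (28*(-⅔))*(-3) = -56/3*(-3) = 56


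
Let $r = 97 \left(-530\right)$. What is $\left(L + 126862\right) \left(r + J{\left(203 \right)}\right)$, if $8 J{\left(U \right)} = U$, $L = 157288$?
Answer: $- \frac{58403764775}{4} \approx -1.4601 \cdot 10^{10}$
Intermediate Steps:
$J{\left(U \right)} = \frac{U}{8}$
$r = -51410$
$\left(L + 126862\right) \left(r + J{\left(203 \right)}\right) = \left(157288 + 126862\right) \left(-51410 + \frac{1}{8} \cdot 203\right) = 284150 \left(-51410 + \frac{203}{8}\right) = 284150 \left(- \frac{411077}{8}\right) = - \frac{58403764775}{4}$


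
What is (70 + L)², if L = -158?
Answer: 7744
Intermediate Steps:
(70 + L)² = (70 - 158)² = (-88)² = 7744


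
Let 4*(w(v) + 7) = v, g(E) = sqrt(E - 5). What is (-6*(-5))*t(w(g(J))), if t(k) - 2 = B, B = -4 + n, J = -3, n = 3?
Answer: 30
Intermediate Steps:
g(E) = sqrt(-5 + E)
w(v) = -7 + v/4
B = -1 (B = -4 + 3 = -1)
t(k) = 1 (t(k) = 2 - 1 = 1)
(-6*(-5))*t(w(g(J))) = -6*(-5)*1 = 30*1 = 30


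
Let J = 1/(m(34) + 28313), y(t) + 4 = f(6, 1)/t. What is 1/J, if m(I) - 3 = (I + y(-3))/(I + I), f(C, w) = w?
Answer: 5776553/204 ≈ 28316.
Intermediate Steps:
y(t) = -4 + 1/t
m(I) = 3 + (-13/3 + I)/(2*I) (m(I) = 3 + (I + (-4 + 1/(-3)))/(I + I) = 3 + (I + (-4 - 1/3))/((2*I)) = 3 + (I - 13/3)*(1/(2*I)) = 3 + (-13/3 + I)*(1/(2*I)) = 3 + (-13/3 + I)/(2*I))
J = 204/5776553 (J = 1/((1/6)*(-13 + 21*34)/34 + 28313) = 1/((1/6)*(1/34)*(-13 + 714) + 28313) = 1/((1/6)*(1/34)*701 + 28313) = 1/(701/204 + 28313) = 1/(5776553/204) = 204/5776553 ≈ 3.5315e-5)
1/J = 1/(204/5776553) = 5776553/204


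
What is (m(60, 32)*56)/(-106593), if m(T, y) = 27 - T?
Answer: 616/35531 ≈ 0.017337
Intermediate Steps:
(m(60, 32)*56)/(-106593) = ((27 - 1*60)*56)/(-106593) = ((27 - 60)*56)*(-1/106593) = -33*56*(-1/106593) = -1848*(-1/106593) = 616/35531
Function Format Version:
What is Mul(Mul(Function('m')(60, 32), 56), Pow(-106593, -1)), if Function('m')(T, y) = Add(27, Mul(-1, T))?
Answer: Rational(616, 35531) ≈ 0.017337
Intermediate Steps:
Mul(Mul(Function('m')(60, 32), 56), Pow(-106593, -1)) = Mul(Mul(Add(27, Mul(-1, 60)), 56), Pow(-106593, -1)) = Mul(Mul(Add(27, -60), 56), Rational(-1, 106593)) = Mul(Mul(-33, 56), Rational(-1, 106593)) = Mul(-1848, Rational(-1, 106593)) = Rational(616, 35531)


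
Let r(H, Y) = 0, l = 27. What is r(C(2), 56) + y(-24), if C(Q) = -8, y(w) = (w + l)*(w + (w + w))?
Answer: -216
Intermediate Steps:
y(w) = 3*w*(27 + w) (y(w) = (w + 27)*(w + (w + w)) = (27 + w)*(w + 2*w) = (27 + w)*(3*w) = 3*w*(27 + w))
r(C(2), 56) + y(-24) = 0 + 3*(-24)*(27 - 24) = 0 + 3*(-24)*3 = 0 - 216 = -216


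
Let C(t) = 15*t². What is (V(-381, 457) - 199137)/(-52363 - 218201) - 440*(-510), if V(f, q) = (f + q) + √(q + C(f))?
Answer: 60714760661/270564 - √136117/67641 ≈ 2.2440e+5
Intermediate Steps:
V(f, q) = f + q + √(q + 15*f²) (V(f, q) = (f + q) + √(q + 15*f²) = f + q + √(q + 15*f²))
(V(-381, 457) - 199137)/(-52363 - 218201) - 440*(-510) = ((-381 + 457 + √(457 + 15*(-381)²)) - 199137)/(-52363 - 218201) - 440*(-510) = ((-381 + 457 + √(457 + 15*145161)) - 199137)/(-270564) - 1*(-224400) = ((-381 + 457 + √(457 + 2177415)) - 199137)*(-1/270564) + 224400 = ((-381 + 457 + √2177872) - 199137)*(-1/270564) + 224400 = ((-381 + 457 + 4*√136117) - 199137)*(-1/270564) + 224400 = ((76 + 4*√136117) - 199137)*(-1/270564) + 224400 = (-199061 + 4*√136117)*(-1/270564) + 224400 = (199061/270564 - √136117/67641) + 224400 = 60714760661/270564 - √136117/67641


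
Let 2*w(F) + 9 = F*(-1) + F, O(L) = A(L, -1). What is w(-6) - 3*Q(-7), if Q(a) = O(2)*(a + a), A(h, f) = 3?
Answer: 243/2 ≈ 121.50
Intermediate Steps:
O(L) = 3
w(F) = -9/2 (w(F) = -9/2 + (F*(-1) + F)/2 = -9/2 + (-F + F)/2 = -9/2 + (½)*0 = -9/2 + 0 = -9/2)
Q(a) = 6*a (Q(a) = 3*(a + a) = 3*(2*a) = 6*a)
w(-6) - 3*Q(-7) = -9/2 - 18*(-7) = -9/2 - 3*(-42) = -9/2 + 126 = 243/2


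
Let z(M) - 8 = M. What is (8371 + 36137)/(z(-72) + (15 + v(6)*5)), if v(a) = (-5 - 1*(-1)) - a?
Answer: -14836/33 ≈ -449.58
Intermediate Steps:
z(M) = 8 + M
v(a) = -4 - a (v(a) = (-5 + 1) - a = -4 - a)
(8371 + 36137)/(z(-72) + (15 + v(6)*5)) = (8371 + 36137)/((8 - 72) + (15 + (-4 - 1*6)*5)) = 44508/(-64 + (15 + (-4 - 6)*5)) = 44508/(-64 + (15 - 10*5)) = 44508/(-64 + (15 - 50)) = 44508/(-64 - 35) = 44508/(-99) = 44508*(-1/99) = -14836/33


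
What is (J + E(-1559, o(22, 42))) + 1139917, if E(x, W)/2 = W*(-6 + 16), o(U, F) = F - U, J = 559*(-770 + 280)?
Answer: 866407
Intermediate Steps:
J = -273910 (J = 559*(-490) = -273910)
E(x, W) = 20*W (E(x, W) = 2*(W*(-6 + 16)) = 2*(W*10) = 2*(10*W) = 20*W)
(J + E(-1559, o(22, 42))) + 1139917 = (-273910 + 20*(42 - 1*22)) + 1139917 = (-273910 + 20*(42 - 22)) + 1139917 = (-273910 + 20*20) + 1139917 = (-273910 + 400) + 1139917 = -273510 + 1139917 = 866407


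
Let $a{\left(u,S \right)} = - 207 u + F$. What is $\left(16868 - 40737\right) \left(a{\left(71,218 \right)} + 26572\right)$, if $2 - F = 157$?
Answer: $-279744680$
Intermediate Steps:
$F = -155$ ($F = 2 - 157 = -155$)
$a{\left(u,S \right)} = -155 - 207 u$ ($a{\left(u,S \right)} = - 207 u - 155 = -155 - 207 u$)
$\left(16868 - 40737\right) \left(a{\left(71,218 \right)} + 26572\right) = \left(16868 - 40737\right) \left(\left(-155 - 14697\right) + 26572\right) = - 23869 \left(\left(-155 - 14697\right) + 26572\right) = - 23869 \left(-14852 + 26572\right) = \left(-23869\right) 11720 = -279744680$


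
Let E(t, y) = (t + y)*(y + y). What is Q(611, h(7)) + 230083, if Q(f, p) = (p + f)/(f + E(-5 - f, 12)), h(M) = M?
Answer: 3194701837/13885 ≈ 2.3008e+5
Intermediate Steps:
E(t, y) = 2*y*(t + y) (E(t, y) = (t + y)*(2*y) = 2*y*(t + y))
Q(f, p) = (f + p)/(168 - 23*f) (Q(f, p) = (p + f)/(f + 2*12*((-5 - f) + 12)) = (f + p)/(f + 2*12*(7 - f)) = (f + p)/(f + (168 - 24*f)) = (f + p)/(168 - 23*f))
Q(611, h(7)) + 230083 = (611 + 7)/(168 - 23*611) + 230083 = 618/(168 - 14053) + 230083 = 618/(-13885) + 230083 = -1/13885*618 + 230083 = -618/13885 + 230083 = 3194701837/13885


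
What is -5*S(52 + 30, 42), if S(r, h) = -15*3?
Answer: 225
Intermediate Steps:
S(r, h) = -45
-5*S(52 + 30, 42) = -5*(-45) = 225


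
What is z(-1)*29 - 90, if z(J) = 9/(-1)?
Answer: -351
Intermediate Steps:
z(J) = -9 (z(J) = 9*(-1) = -9)
z(-1)*29 - 90 = -9*29 - 90 = -261 - 90 = -351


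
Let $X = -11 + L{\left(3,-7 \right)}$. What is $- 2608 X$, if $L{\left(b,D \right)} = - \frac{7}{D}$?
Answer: $26080$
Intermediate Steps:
$X = -10$ ($X = -11 - \frac{7}{-7} = -11 - -1 = -11 + 1 = -10$)
$- 2608 X = \left(-2608\right) \left(-10\right) = 26080$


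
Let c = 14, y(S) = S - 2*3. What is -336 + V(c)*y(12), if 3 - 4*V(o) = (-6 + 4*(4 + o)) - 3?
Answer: -426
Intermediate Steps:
y(S) = -6 + S (y(S) = S - 6 = -6 + S)
V(o) = -1 - o (V(o) = ¾ - ((-6 + 4*(4 + o)) - 3)/4 = ¾ - ((-6 + (16 + 4*o)) - 3)/4 = ¾ - ((10 + 4*o) - 3)/4 = ¾ - (7 + 4*o)/4 = ¾ + (-7/4 - o) = -1 - o)
-336 + V(c)*y(12) = -336 + (-1 - 1*14)*(-6 + 12) = -336 + (-1 - 14)*6 = -336 - 15*6 = -336 - 90 = -426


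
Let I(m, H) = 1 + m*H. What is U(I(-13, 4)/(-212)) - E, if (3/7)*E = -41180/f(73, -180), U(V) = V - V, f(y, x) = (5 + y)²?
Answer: 72065/4563 ≈ 15.793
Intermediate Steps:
I(m, H) = 1 + H*m
U(V) = 0
E = -72065/4563 (E = 7*(-41180/(5 + 73)²)/3 = 7*(-41180/(78²))/3 = 7*(-41180/6084)/3 = 7*(-41180*1/6084)/3 = (7/3)*(-10295/1521) = -72065/4563 ≈ -15.793)
U(I(-13, 4)/(-212)) - E = 0 - 1*(-72065/4563) = 0 + 72065/4563 = 72065/4563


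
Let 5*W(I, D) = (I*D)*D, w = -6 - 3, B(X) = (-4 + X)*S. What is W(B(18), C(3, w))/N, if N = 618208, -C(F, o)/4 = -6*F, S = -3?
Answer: -6804/96595 ≈ -0.070438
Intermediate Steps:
B(X) = 12 - 3*X (B(X) = (-4 + X)*(-3) = 12 - 3*X)
w = -9
C(F, o) = 24*F (C(F, o) = -(-24)*F = 24*F)
W(I, D) = I*D²/5 (W(I, D) = ((I*D)*D)/5 = ((D*I)*D)/5 = (I*D²)/5 = I*D²/5)
W(B(18), C(3, w))/N = ((12 - 3*18)*(24*3)²/5)/618208 = ((⅕)*(12 - 54)*72²)*(1/618208) = ((⅕)*(-42)*5184)*(1/618208) = -217728/5*1/618208 = -6804/96595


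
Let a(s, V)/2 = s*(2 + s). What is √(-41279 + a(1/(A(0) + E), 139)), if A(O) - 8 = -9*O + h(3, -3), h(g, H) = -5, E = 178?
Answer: I*√1352340593/181 ≈ 203.17*I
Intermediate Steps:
A(O) = 3 - 9*O (A(O) = 8 + (-9*O - 5) = 8 + (-5 - 9*O) = 3 - 9*O)
a(s, V) = 2*s*(2 + s) (a(s, V) = 2*(s*(2 + s)) = 2*s*(2 + s))
√(-41279 + a(1/(A(0) + E), 139)) = √(-41279 + 2*(2 + 1/((3 - 9*0) + 178))/((3 - 9*0) + 178)) = √(-41279 + 2*(2 + 1/((3 + 0) + 178))/((3 + 0) + 178)) = √(-41279 + 2*(2 + 1/(3 + 178))/(3 + 178)) = √(-41279 + 2*(2 + 1/181)/181) = √(-41279 + 2*(1/181)*(2 + 1/181)) = √(-41279 + 2*(1/181)*(363/181)) = √(-41279 + 726/32761) = √(-1352340593/32761) = I*√1352340593/181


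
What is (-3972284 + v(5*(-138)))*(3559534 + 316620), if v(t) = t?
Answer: -15399859061996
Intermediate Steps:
(-3972284 + v(5*(-138)))*(3559534 + 316620) = (-3972284 + 5*(-138))*(3559534 + 316620) = (-3972284 - 690)*3876154 = -3972974*3876154 = -15399859061996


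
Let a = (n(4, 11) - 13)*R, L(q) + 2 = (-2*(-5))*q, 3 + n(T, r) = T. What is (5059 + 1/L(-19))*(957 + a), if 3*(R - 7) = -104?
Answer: 1252040503/192 ≈ 6.5210e+6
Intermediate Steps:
R = -83/3 (R = 7 + (⅓)*(-104) = 7 - 104/3 = -83/3 ≈ -27.667)
n(T, r) = -3 + T
L(q) = -2 + 10*q (L(q) = -2 + (-2*(-5))*q = -2 + 10*q)
a = 332 (a = ((-3 + 4) - 13)*(-83/3) = (1 - 13)*(-83/3) = -12*(-83/3) = 332)
(5059 + 1/L(-19))*(957 + a) = (5059 + 1/(-2 + 10*(-19)))*(957 + 332) = (5059 + 1/(-2 - 190))*1289 = (5059 + 1/(-192))*1289 = (5059 - 1/192)*1289 = (971327/192)*1289 = 1252040503/192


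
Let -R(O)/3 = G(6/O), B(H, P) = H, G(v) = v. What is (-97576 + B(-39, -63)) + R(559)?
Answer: -54566803/559 ≈ -97615.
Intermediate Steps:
R(O) = -18/O
(-97576 + B(-39, -63)) + R(559) = (-97576 - 39) - 18/559 = -97615 - 18*1/559 = -97615 - 18/559 = -54566803/559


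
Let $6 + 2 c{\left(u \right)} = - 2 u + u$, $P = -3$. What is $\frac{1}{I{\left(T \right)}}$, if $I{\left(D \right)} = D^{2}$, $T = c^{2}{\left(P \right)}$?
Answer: $\frac{16}{81} \approx 0.19753$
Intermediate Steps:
$c{\left(u \right)} = -3 - \frac{u}{2}$ ($c{\left(u \right)} = -3 + \frac{- 2 u + u}{2} = -3 + \frac{\left(-1\right) u}{2} = -3 - \frac{u}{2}$)
$T = \frac{9}{4}$ ($T = \left(-3 - - \frac{3}{2}\right)^{2} = \left(-3 + \frac{3}{2}\right)^{2} = \left(- \frac{3}{2}\right)^{2} = \frac{9}{4} \approx 2.25$)
$\frac{1}{I{\left(T \right)}} = \frac{1}{\left(\frac{9}{4}\right)^{2}} = \frac{1}{\frac{81}{16}} = \frac{16}{81}$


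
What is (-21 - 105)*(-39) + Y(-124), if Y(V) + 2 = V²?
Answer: 20288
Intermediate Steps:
Y(V) = -2 + V²
(-21 - 105)*(-39) + Y(-124) = (-21 - 105)*(-39) + (-2 + (-124)²) = -126*(-39) + (-2 + 15376) = 4914 + 15374 = 20288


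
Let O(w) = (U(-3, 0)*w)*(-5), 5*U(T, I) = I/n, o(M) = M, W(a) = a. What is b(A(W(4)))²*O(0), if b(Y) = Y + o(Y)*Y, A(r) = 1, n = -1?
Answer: 0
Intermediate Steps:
b(Y) = Y + Y² (b(Y) = Y + Y*Y = Y + Y²)
U(T, I) = -I/5 (U(T, I) = (I/(-1))/5 = (I*(-1))/5 = (-I)/5 = -I/5)
O(w) = 0 (O(w) = ((-⅕*0)*w)*(-5) = (0*w)*(-5) = 0*(-5) = 0)
b(A(W(4)))²*O(0) = (1*(1 + 1))²*0 = (1*2)²*0 = 2²*0 = 4*0 = 0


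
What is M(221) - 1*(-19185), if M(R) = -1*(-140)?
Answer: 19325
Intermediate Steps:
M(R) = 140
M(221) - 1*(-19185) = 140 - 1*(-19185) = 140 + 19185 = 19325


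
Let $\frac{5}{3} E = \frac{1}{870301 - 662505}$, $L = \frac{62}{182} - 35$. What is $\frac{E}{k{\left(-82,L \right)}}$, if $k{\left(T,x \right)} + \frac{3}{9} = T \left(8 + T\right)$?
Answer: $\frac{9}{18912552940} \approx 4.7587 \cdot 10^{-10}$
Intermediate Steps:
$L = - \frac{3154}{91}$ ($L = 62 \cdot \frac{1}{182} - 35 = \frac{31}{91} - 35 = - \frac{3154}{91} \approx -34.659$)
$k{\left(T,x \right)} = - \frac{1}{3} + T \left(8 + T\right)$
$E = \frac{3}{1038980}$ ($E = \frac{3}{5 \left(870301 - 662505\right)} = \frac{3}{5 \cdot 207796} = \frac{3}{5} \cdot \frac{1}{207796} = \frac{3}{1038980} \approx 2.8874 \cdot 10^{-6}$)
$\frac{E}{k{\left(-82,L \right)}} = \frac{3}{1038980 \left(- \frac{1}{3} + \left(-82\right)^{2} + 8 \left(-82\right)\right)} = \frac{3}{1038980 \left(- \frac{1}{3} + 6724 - 656\right)} = \frac{3}{1038980 \cdot \frac{18203}{3}} = \frac{3}{1038980} \cdot \frac{3}{18203} = \frac{9}{18912552940}$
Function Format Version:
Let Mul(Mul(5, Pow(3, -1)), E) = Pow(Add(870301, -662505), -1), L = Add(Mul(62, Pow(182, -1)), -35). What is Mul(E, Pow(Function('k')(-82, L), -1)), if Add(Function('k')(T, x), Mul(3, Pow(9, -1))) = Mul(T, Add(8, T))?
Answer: Rational(9, 18912552940) ≈ 4.7587e-10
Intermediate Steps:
L = Rational(-3154, 91) (L = Add(Mul(62, Rational(1, 182)), -35) = Add(Rational(31, 91), -35) = Rational(-3154, 91) ≈ -34.659)
Function('k')(T, x) = Add(Rational(-1, 3), Mul(T, Add(8, T)))
E = Rational(3, 1038980) (E = Mul(Rational(3, 5), Pow(Add(870301, -662505), -1)) = Mul(Rational(3, 5), Pow(207796, -1)) = Mul(Rational(3, 5), Rational(1, 207796)) = Rational(3, 1038980) ≈ 2.8874e-6)
Mul(E, Pow(Function('k')(-82, L), -1)) = Mul(Rational(3, 1038980), Pow(Add(Rational(-1, 3), Pow(-82, 2), Mul(8, -82)), -1)) = Mul(Rational(3, 1038980), Pow(Add(Rational(-1, 3), 6724, -656), -1)) = Mul(Rational(3, 1038980), Pow(Rational(18203, 3), -1)) = Mul(Rational(3, 1038980), Rational(3, 18203)) = Rational(9, 18912552940)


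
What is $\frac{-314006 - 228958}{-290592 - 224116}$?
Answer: $\frac{135741}{128677} \approx 1.0549$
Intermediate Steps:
$\frac{-314006 - 228958}{-290592 - 224116} = - \frac{542964}{-290592 - 224116} = - \frac{542964}{-514708} = \left(-542964\right) \left(- \frac{1}{514708}\right) = \frac{135741}{128677}$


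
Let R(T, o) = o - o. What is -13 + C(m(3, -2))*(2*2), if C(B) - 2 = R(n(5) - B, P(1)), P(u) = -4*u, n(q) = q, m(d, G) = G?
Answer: -5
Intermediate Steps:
R(T, o) = 0
C(B) = 2 (C(B) = 2 + 0 = 2)
-13 + C(m(3, -2))*(2*2) = -13 + 2*(2*2) = -13 + 2*4 = -13 + 8 = -5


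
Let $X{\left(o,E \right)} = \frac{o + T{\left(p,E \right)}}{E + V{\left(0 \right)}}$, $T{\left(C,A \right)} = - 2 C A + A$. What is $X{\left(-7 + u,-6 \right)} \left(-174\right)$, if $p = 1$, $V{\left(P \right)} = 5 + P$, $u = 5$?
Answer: $696$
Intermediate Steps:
$T{\left(C,A \right)} = A - 2 A C$ ($T{\left(C,A \right)} = - 2 A C + A = A - 2 A C$)
$X{\left(o,E \right)} = \frac{o - E}{5 + E}$ ($X{\left(o,E \right)} = \frac{o + E \left(1 - 2\right)}{E + \left(5 + 0\right)} = \frac{o + E \left(1 - 2\right)}{E + 5} = \frac{o + E \left(-1\right)}{5 + E} = \frac{o - E}{5 + E}$)
$X{\left(-7 + u,-6 \right)} \left(-174\right) = \frac{\left(-7 + 5\right) - -6}{5 - 6} \left(-174\right) = \frac{-2 + 6}{-1} \left(-174\right) = \left(-1\right) 4 \left(-174\right) = \left(-4\right) \left(-174\right) = 696$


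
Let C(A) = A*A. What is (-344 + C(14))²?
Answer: 21904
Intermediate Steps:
C(A) = A²
(-344 + C(14))² = (-344 + 14²)² = (-344 + 196)² = (-148)² = 21904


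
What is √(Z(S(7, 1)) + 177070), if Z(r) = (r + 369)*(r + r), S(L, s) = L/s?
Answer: √182334 ≈ 427.01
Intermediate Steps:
Z(r) = 2*r*(369 + r) (Z(r) = (369 + r)*(2*r) = 2*r*(369 + r))
√(Z(S(7, 1)) + 177070) = √(2*(7/1)*(369 + 7/1) + 177070) = √(2*(7*1)*(369 + 7*1) + 177070) = √(2*7*(369 + 7) + 177070) = √(2*7*376 + 177070) = √(5264 + 177070) = √182334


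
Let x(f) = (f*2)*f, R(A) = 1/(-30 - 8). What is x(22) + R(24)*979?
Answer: 35805/38 ≈ 942.24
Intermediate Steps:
R(A) = -1/38 (R(A) = 1/(-38) = -1/38)
x(f) = 2*f² (x(f) = (2*f)*f = 2*f²)
x(22) + R(24)*979 = 2*22² - 1/38*979 = 2*484 - 979/38 = 968 - 979/38 = 35805/38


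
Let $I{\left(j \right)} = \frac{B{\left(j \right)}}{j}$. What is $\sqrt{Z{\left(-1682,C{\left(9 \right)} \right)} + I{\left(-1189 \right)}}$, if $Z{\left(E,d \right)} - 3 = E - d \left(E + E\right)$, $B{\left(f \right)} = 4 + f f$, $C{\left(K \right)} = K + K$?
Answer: $\frac{4 \sqrt{5096817338}}{1189} \approx 240.17$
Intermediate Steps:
$C{\left(K \right)} = 2 K$
$B{\left(f \right)} = 4 + f^{2}$
$I{\left(j \right)} = \frac{4 + j^{2}}{j}$
$Z{\left(E,d \right)} = 3 + E - 2 E d$ ($Z{\left(E,d \right)} = 3 + \left(E - d \left(E + E\right)\right) = 3 + \left(E - d 2 E\right) = 3 + \left(E - 2 E d\right) = 3 - \left(- E + 2 E d\right) = 3 + E - 2 E d$)
$\sqrt{Z{\left(-1682,C{\left(9 \right)} \right)} + I{\left(-1189 \right)}} = \sqrt{\left(3 - 1682 - - 3364 \cdot 2 \cdot 9\right) - \left(1189 - \frac{4}{-1189}\right)} = \sqrt{\left(3 - 1682 - \left(-3364\right) 18\right) + \left(-1189 + 4 \left(- \frac{1}{1189}\right)\right)} = \sqrt{\left(3 - 1682 + 60552\right) - \frac{1413725}{1189}} = \sqrt{58873 - \frac{1413725}{1189}} = \sqrt{\frac{68586272}{1189}} = \frac{4 \sqrt{5096817338}}{1189}$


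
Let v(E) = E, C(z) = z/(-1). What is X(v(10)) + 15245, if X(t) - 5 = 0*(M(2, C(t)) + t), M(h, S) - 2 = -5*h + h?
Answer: 15250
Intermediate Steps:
C(z) = -z (C(z) = z*(-1) = -z)
M(h, S) = 2 - 4*h (M(h, S) = 2 + (-5*h + h) = 2 - 4*h)
X(t) = 5 (X(t) = 5 + 0*((2 - 4*2) + t) = 5 + 0*((2 - 8) + t) = 5 + 0*(-6 + t) = 5 + 0 = 5)
X(v(10)) + 15245 = 5 + 15245 = 15250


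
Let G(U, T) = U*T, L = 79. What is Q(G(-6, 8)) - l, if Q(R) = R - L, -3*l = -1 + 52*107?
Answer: 5182/3 ≈ 1727.3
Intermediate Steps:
l = -5563/3 (l = -(-1 + 52*107)/3 = -(-1 + 5564)/3 = -⅓*5563 = -5563/3 ≈ -1854.3)
G(U, T) = T*U
Q(R) = -79 + R (Q(R) = R - 1*79 = R - 79 = -79 + R)
Q(G(-6, 8)) - l = (-79 + 8*(-6)) - 1*(-5563/3) = (-79 - 48) + 5563/3 = -127 + 5563/3 = 5182/3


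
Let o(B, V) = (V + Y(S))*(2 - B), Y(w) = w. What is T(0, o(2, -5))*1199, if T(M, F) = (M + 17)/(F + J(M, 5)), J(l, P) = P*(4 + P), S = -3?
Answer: 20383/45 ≈ 452.96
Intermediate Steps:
o(B, V) = (-3 + V)*(2 - B) (o(B, V) = (V - 3)*(2 - B) = (-3 + V)*(2 - B))
T(M, F) = (17 + M)/(45 + F) (T(M, F) = (M + 17)/(F + 5*(4 + 5)) = (17 + M)/(F + 5*9) = (17 + M)/(F + 45) = (17 + M)/(45 + F))
T(0, o(2, -5))*1199 = ((17 + 0)/(45 + (-6 + 2*(-5) + 3*2 - 1*2*(-5))))*1199 = (17/(45 + (-6 - 10 + 6 + 10)))*1199 = (17/(45 + 0))*1199 = (17/45)*1199 = 20383/45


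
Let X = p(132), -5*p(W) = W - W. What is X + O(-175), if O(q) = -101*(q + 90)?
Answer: 8585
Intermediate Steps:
p(W) = 0 (p(W) = -(W - W)/5 = -⅕*0 = 0)
X = 0
O(q) = -9090 - 101*q (O(q) = -101*(90 + q) = -9090 - 101*q)
X + O(-175) = 0 + (-9090 - 101*(-175)) = 0 + (-9090 + 17675) = 0 + 8585 = 8585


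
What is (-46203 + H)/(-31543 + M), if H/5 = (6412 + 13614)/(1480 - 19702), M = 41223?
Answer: -210502799/44097240 ≈ -4.7736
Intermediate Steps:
H = -50065/9111 (H = 5*((6412 + 13614)/(1480 - 19702)) = 5*(20026/(-18222)) = 5*(20026*(-1/18222)) = 5*(-10013/9111) = -50065/9111 ≈ -5.4950)
(-46203 + H)/(-31543 + M) = (-46203 - 50065/9111)/(-31543 + 41223) = -421005598/9111/9680 = -421005598/9111*1/9680 = -210502799/44097240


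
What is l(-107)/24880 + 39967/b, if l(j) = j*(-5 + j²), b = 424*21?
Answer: -619290017/13845720 ≈ -44.728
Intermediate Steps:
b = 8904
l(-107)/24880 + 39967/b = -107*(-5 + (-107)²)/24880 + 39967/8904 = -107*(-5 + 11449)*(1/24880) + 39967*(1/8904) = -107*11444*(1/24880) + 39967/8904 = -1224508*1/24880 + 39967/8904 = -306127/6220 + 39967/8904 = -619290017/13845720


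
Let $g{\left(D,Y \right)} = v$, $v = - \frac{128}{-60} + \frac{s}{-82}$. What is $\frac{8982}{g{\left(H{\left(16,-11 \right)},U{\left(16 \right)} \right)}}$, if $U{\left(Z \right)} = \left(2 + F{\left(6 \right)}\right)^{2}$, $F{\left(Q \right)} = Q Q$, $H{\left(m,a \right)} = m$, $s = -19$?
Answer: $\frac{11047860}{2909} \approx 3797.8$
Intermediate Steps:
$F{\left(Q \right)} = Q^{2}$
$v = \frac{2909}{1230}$ ($v = - \frac{128}{-60} - \frac{19}{-82} = \left(-128\right) \left(- \frac{1}{60}\right) - - \frac{19}{82} = \frac{32}{15} + \frac{19}{82} = \frac{2909}{1230} \approx 2.365$)
$U{\left(Z \right)} = 1444$ ($U{\left(Z \right)} = \left(2 + 6^{2}\right)^{2} = \left(2 + 36\right)^{2} = 38^{2} = 1444$)
$g{\left(D,Y \right)} = \frac{2909}{1230}$
$\frac{8982}{g{\left(H{\left(16,-11 \right)},U{\left(16 \right)} \right)}} = \frac{8982}{\frac{2909}{1230}} = 8982 \cdot \frac{1230}{2909} = \frac{11047860}{2909}$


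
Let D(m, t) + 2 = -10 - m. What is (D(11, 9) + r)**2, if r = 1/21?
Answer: 232324/441 ≈ 526.81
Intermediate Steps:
D(m, t) = -12 - m (D(m, t) = -2 + (-10 - m) = -12 - m)
r = 1/21 ≈ 0.047619
(D(11, 9) + r)**2 = ((-12 - 1*11) + 1/21)**2 = ((-12 - 11) + 1/21)**2 = (-23 + 1/21)**2 = (-482/21)**2 = 232324/441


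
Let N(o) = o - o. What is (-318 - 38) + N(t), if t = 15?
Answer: -356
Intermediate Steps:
N(o) = 0
(-318 - 38) + N(t) = (-318 - 38) + 0 = -356 + 0 = -356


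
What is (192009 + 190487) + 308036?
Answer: 690532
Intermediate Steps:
(192009 + 190487) + 308036 = 382496 + 308036 = 690532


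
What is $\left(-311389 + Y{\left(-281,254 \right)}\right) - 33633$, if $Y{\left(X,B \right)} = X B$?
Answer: $-416396$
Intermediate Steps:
$Y{\left(X,B \right)} = B X$
$\left(-311389 + Y{\left(-281,254 \right)}\right) - 33633 = \left(-311389 + 254 \left(-281\right)\right) - 33633 = \left(-311389 - 71374\right) - 33633 = -382763 - 33633 = -416396$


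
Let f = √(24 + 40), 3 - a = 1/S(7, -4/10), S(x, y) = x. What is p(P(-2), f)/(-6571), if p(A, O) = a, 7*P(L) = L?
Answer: -20/45997 ≈ -0.00043481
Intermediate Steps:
P(L) = L/7
a = 20/7 (a = 3 - 1/7 = 3 - 1*⅐ = 3 - ⅐ = 20/7 ≈ 2.8571)
f = 8 (f = √64 = 8)
p(A, O) = 20/7
p(P(-2), f)/(-6571) = (20/7)/(-6571) = (20/7)*(-1/6571) = -20/45997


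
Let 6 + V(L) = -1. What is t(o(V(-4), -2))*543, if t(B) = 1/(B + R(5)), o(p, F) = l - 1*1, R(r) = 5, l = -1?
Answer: 181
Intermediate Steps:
V(L) = -7 (V(L) = -6 - 1 = -7)
o(p, F) = -2 (o(p, F) = -1 - 1*1 = -1 - 1 = -2)
t(B) = 1/(5 + B) (t(B) = 1/(B + 5) = 1/(5 + B))
t(o(V(-4), -2))*543 = 543/(5 - 2) = 543/3 = (⅓)*543 = 181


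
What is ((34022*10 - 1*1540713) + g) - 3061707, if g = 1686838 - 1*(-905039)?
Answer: -1670323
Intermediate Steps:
g = 2591877 (g = 1686838 + 905039 = 2591877)
((34022*10 - 1*1540713) + g) - 3061707 = ((34022*10 - 1*1540713) + 2591877) - 3061707 = ((340220 - 1540713) + 2591877) - 3061707 = (-1200493 + 2591877) - 3061707 = 1391384 - 3061707 = -1670323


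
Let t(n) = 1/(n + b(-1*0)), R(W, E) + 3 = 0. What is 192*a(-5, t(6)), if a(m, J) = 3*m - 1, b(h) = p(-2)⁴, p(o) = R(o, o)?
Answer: -3072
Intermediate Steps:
R(W, E) = -3 (R(W, E) = -3 + 0 = -3)
p(o) = -3
b(h) = 81 (b(h) = (-3)⁴ = 81)
t(n) = 1/(81 + n) (t(n) = 1/(n + 81) = 1/(81 + n))
a(m, J) = -1 + 3*m
192*a(-5, t(6)) = 192*(-1 + 3*(-5)) = 192*(-1 - 15) = 192*(-16) = -3072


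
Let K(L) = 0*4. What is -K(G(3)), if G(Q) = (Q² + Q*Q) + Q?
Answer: 0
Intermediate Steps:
G(Q) = Q + 2*Q² (G(Q) = (Q² + Q²) + Q = 2*Q² + Q = Q + 2*Q²)
K(L) = 0
-K(G(3)) = -1*0 = 0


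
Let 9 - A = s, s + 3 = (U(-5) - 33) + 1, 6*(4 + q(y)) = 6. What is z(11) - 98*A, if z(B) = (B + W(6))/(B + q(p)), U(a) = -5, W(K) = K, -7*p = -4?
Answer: -38399/8 ≈ -4799.9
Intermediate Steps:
p = 4/7 (p = -⅐*(-4) = 4/7 ≈ 0.57143)
q(y) = -3 (q(y) = -4 + (⅙)*6 = -4 + 1 = -3)
z(B) = (6 + B)/(-3 + B) (z(B) = (B + 6)/(B - 3) = (6 + B)/(-3 + B))
s = -40 (s = -3 + ((-5 - 33) + 1) = -3 + (-38 + 1) = -3 - 37 = -40)
A = 49 (A = 9 - 1*(-40) = 9 + 40 = 49)
z(11) - 98*A = (6 + 11)/(-3 + 11) - 98*49 = 17/8 - 4802 = -38399/8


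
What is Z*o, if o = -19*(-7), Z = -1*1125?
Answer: -149625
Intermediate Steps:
Z = -1125
o = 133
Z*o = -1125*133 = -149625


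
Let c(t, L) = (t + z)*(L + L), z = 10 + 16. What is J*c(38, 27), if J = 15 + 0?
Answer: 51840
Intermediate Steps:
z = 26
J = 15
c(t, L) = 2*L*(26 + t) (c(t, L) = (t + 26)*(L + L) = (26 + t)*(2*L) = 2*L*(26 + t))
J*c(38, 27) = 15*(2*27*(26 + 38)) = 15*(2*27*64) = 15*3456 = 51840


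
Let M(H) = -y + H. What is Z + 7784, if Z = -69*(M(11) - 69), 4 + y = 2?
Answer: 11648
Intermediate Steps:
y = -2 (y = -4 + 2 = -2)
M(H) = 2 + H (M(H) = -1*(-2) + H = 2 + H)
Z = 3864 (Z = -69*((2 + 11) - 69) = -69*(13 - 69) = -69*(-56) = 3864)
Z + 7784 = 3864 + 7784 = 11648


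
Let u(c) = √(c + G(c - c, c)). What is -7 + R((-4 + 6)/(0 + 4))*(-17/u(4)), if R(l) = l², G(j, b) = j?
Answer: -73/8 ≈ -9.1250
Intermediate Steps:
u(c) = √c (u(c) = √(c + (c - c)) = √(c + 0) = √c)
-7 + R((-4 + 6)/(0 + 4))*(-17/u(4)) = -7 + ((-4 + 6)/(0 + 4))²*(-17/(√4)) = -7 + (2/4)²*(-17/2) = -7 + (2*(¼))²*(-17*½) = -7 + (½)²*(-17/2) = -7 + (¼)*(-17/2) = -7 - 17/8 = -73/8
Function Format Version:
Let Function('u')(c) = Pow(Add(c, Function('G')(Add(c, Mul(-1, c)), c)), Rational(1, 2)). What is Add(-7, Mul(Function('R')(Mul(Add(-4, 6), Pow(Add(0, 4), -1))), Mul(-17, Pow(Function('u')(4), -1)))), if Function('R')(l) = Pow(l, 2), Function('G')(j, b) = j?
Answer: Rational(-73, 8) ≈ -9.1250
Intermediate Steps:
Function('u')(c) = Pow(c, Rational(1, 2)) (Function('u')(c) = Pow(Add(c, Add(c, Mul(-1, c))), Rational(1, 2)) = Pow(Add(c, 0), Rational(1, 2)) = Pow(c, Rational(1, 2)))
Add(-7, Mul(Function('R')(Mul(Add(-4, 6), Pow(Add(0, 4), -1))), Mul(-17, Pow(Function('u')(4), -1)))) = Add(-7, Mul(Pow(Mul(Add(-4, 6), Pow(Add(0, 4), -1)), 2), Mul(-17, Pow(Pow(4, Rational(1, 2)), -1)))) = Add(-7, Mul(Pow(Mul(2, Pow(4, -1)), 2), Mul(-17, Pow(2, -1)))) = Add(-7, Mul(Pow(Mul(2, Rational(1, 4)), 2), Mul(-17, Rational(1, 2)))) = Add(-7, Mul(Pow(Rational(1, 2), 2), Rational(-17, 2))) = Add(-7, Mul(Rational(1, 4), Rational(-17, 2))) = Add(-7, Rational(-17, 8)) = Rational(-73, 8)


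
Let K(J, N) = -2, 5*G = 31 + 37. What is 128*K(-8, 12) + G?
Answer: -1212/5 ≈ -242.40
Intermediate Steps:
G = 68/5 (G = (31 + 37)/5 = (⅕)*68 = 68/5 ≈ 13.600)
128*K(-8, 12) + G = 128*(-2) + 68/5 = -256 + 68/5 = -1212/5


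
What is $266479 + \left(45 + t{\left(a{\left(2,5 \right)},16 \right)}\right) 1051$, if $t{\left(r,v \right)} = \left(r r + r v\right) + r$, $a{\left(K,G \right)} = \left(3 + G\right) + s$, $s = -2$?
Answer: $458812$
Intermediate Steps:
$a{\left(K,G \right)} = 1 + G$ ($a{\left(K,G \right)} = \left(3 + G\right) - 2 = 1 + G$)
$t{\left(r,v \right)} = r + r^{2} + r v$ ($t{\left(r,v \right)} = \left(r^{2} + r v\right) + r = r + r^{2} + r v$)
$266479 + \left(45 + t{\left(a{\left(2,5 \right)},16 \right)}\right) 1051 = 266479 + \left(45 + \left(1 + 5\right) \left(1 + \left(1 + 5\right) + 16\right)\right) 1051 = 266479 + \left(45 + 6 \left(1 + 6 + 16\right)\right) 1051 = 266479 + \left(45 + 6 \cdot 23\right) 1051 = 266479 + \left(45 + 138\right) 1051 = 266479 + 183 \cdot 1051 = 266479 + 192333 = 458812$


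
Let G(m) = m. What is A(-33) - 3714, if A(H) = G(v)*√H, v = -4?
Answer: -3714 - 4*I*√33 ≈ -3714.0 - 22.978*I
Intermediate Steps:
A(H) = -4*√H
A(-33) - 3714 = -4*I*√33 - 3714 = -3714 - 4*I*√33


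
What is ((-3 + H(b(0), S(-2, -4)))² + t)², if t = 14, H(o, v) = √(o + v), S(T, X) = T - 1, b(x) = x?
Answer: 292 - 240*I*√3 ≈ 292.0 - 415.69*I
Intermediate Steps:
S(T, X) = -1 + T
((-3 + H(b(0), S(-2, -4)))² + t)² = ((-3 + √(0 + (-1 - 2)))² + 14)² = ((-3 + √(0 - 3))² + 14)² = ((-3 + √(-3))² + 14)² = ((-3 + I*√3)² + 14)² = (14 + (-3 + I*√3)²)²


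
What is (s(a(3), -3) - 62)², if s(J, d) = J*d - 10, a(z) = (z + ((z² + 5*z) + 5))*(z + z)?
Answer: 419904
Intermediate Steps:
a(z) = 2*z*(5 + z² + 6*z) (a(z) = (z + (5 + z² + 5*z))*(2*z) = (5 + z² + 6*z)*(2*z) = 2*z*(5 + z² + 6*z))
s(J, d) = -10 + J*d
(s(a(3), -3) - 62)² = ((-10 + (2*3*(5 + 3² + 6*3))*(-3)) - 62)² = ((-10 + (2*3*(5 + 9 + 18))*(-3)) - 62)² = ((-10 + (2*3*32)*(-3)) - 62)² = ((-10 + 192*(-3)) - 62)² = ((-10 - 576) - 62)² = (-586 - 62)² = (-648)² = 419904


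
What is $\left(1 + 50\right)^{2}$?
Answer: $2601$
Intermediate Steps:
$\left(1 + 50\right)^{2} = 51^{2} = 2601$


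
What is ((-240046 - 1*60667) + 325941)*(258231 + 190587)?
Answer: 11322780504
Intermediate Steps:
((-240046 - 1*60667) + 325941)*(258231 + 190587) = ((-240046 - 60667) + 325941)*448818 = (-300713 + 325941)*448818 = 25228*448818 = 11322780504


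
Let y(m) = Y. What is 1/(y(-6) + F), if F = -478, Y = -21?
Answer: -1/499 ≈ -0.0020040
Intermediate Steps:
y(m) = -21
1/(y(-6) + F) = 1/(-21 - 478) = 1/(-499) = -1/499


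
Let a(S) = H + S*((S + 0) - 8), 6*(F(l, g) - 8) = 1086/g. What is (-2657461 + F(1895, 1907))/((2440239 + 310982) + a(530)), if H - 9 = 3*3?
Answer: -5067762690/5774203393 ≈ -0.87766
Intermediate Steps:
H = 18 (H = 9 + 3*3 = 9 + 9 = 18)
F(l, g) = 8 + 181/g (F(l, g) = 8 + (1086/g)/6 = 8 + 181/g)
a(S) = 18 + S*(-8 + S) (a(S) = 18 + S*((S + 0) - 8) = 18 + S*(S - 8) = 18 + S*(-8 + S))
(-2657461 + F(1895, 1907))/((2440239 + 310982) + a(530)) = (-2657461 + (8 + 181/1907))/((2440239 + 310982) + (18 + 530**2 - 8*530)) = (-2657461 + (8 + 181*(1/1907)))/(2751221 + (18 + 280900 - 4240)) = (-2657461 + (8 + 181/1907))/(2751221 + 276678) = (-2657461 + 15437/1907)/3027899 = -5067762690/1907*1/3027899 = -5067762690/5774203393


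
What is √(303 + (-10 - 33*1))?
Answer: 2*√65 ≈ 16.125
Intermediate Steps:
√(303 + (-10 - 33*1)) = √(303 + (-10 - 33)) = √(303 - 43) = √260 = 2*√65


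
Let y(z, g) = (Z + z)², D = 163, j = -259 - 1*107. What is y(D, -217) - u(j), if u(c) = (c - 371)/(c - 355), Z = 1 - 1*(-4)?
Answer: 20348767/721 ≈ 28223.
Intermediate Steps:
j = -366 (j = -259 - 107 = -366)
Z = 5 (Z = 1 + 4 = 5)
u(c) = (-371 + c)/(-355 + c)
y(z, g) = (5 + z)²
y(D, -217) - u(j) = (5 + 163)² - (-371 - 366)/(-355 - 366) = 168² - (-737)/(-721) = 28224 - (-1)*(-737)/721 = 28224 - 1*737/721 = 28224 - 737/721 = 20348767/721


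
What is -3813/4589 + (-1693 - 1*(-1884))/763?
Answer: -2032820/3501407 ≈ -0.58057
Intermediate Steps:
-3813/4589 + (-1693 - 1*(-1884))/763 = -3813*1/4589 + (-1693 + 1884)*(1/763) = -3813/4589 + 191*(1/763) = -3813/4589 + 191/763 = -2032820/3501407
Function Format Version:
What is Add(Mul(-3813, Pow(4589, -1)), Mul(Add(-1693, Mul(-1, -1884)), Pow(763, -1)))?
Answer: Rational(-2032820, 3501407) ≈ -0.58057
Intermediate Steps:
Add(Mul(-3813, Pow(4589, -1)), Mul(Add(-1693, Mul(-1, -1884)), Pow(763, -1))) = Add(Mul(-3813, Rational(1, 4589)), Mul(Add(-1693, 1884), Rational(1, 763))) = Add(Rational(-3813, 4589), Mul(191, Rational(1, 763))) = Add(Rational(-3813, 4589), Rational(191, 763)) = Rational(-2032820, 3501407)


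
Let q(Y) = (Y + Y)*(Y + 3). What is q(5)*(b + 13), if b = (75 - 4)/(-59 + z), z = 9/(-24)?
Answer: 89712/95 ≈ 944.34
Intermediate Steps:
z = -3/8 (z = 9*(-1/24) = -3/8 ≈ -0.37500)
q(Y) = 2*Y*(3 + Y) (q(Y) = (2*Y)*(3 + Y) = 2*Y*(3 + Y))
b = -568/475 (b = (75 - 4)/(-59 - 3/8) = 71/(-475/8) = 71*(-8/475) = -568/475 ≈ -1.1958)
q(5)*(b + 13) = (2*5*(3 + 5))*(-568/475 + 13) = (2*5*8)*(5607/475) = 80*(5607/475) = 89712/95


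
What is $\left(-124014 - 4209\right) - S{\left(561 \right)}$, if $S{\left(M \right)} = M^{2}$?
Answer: $-442944$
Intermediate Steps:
$\left(-124014 - 4209\right) - S{\left(561 \right)} = \left(-124014 - 4209\right) - 561^{2} = -128223 - 314721 = -442944$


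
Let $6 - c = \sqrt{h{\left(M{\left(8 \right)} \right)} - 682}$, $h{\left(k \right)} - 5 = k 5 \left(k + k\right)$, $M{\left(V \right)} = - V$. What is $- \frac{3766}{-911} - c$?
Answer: $- \frac{1700}{911} + i \sqrt{37} \approx -1.8661 + 6.0828 i$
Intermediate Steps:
$h{\left(k \right)} = 5 + 10 k^{2}$ ($h{\left(k \right)} = 5 + k 5 \left(k + k\right) = 5 + 5 k 2 k = 5 + 10 k^{2}$)
$c = 6 - i \sqrt{37}$ ($c = 6 - \sqrt{\left(5 + 10 \left(\left(-1\right) 8\right)^{2}\right) - 682} = 6 - \sqrt{\left(5 + 10 \left(-8\right)^{2}\right) - 682} = 6 - \sqrt{\left(5 + 10 \cdot 64\right) - 682} = 6 - \sqrt{\left(5 + 640\right) - 682} = 6 - \sqrt{645 - 682} = 6 - \sqrt{-37} = 6 - i \sqrt{37} \approx 6.0 - 6.0828 i$)
$- \frac{3766}{-911} - c = - \frac{3766}{-911} - \left(6 - i \sqrt{37}\right) = \left(-3766\right) \left(- \frac{1}{911}\right) - \left(6 - i \sqrt{37}\right) = \frac{3766}{911} - \left(6 - i \sqrt{37}\right) = - \frac{1700}{911} + i \sqrt{37}$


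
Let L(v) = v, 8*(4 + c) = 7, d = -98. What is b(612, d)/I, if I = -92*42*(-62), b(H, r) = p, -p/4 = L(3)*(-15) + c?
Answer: 55/68448 ≈ 0.00080353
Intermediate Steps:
c = -25/8 (c = -4 + (1/8)*7 = -4 + 7/8 = -25/8 ≈ -3.1250)
p = 385/2 (p = -4*(3*(-15) - 25/8) = -4*(-45 - 25/8) = -4*(-385/8) = 385/2 ≈ 192.50)
b(H, r) = 385/2
I = 239568 (I = -3864*(-62) = 239568)
b(612, d)/I = (385/2)/239568 = (385/2)*(1/239568) = 55/68448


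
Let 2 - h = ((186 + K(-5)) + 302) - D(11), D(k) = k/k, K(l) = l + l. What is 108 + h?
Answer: -367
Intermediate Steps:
K(l) = 2*l
D(k) = 1
h = -475 (h = 2 - (((186 + 2*(-5)) + 302) - 1*1) = 2 - (((186 - 10) + 302) - 1) = 2 - ((176 + 302) - 1) = 2 - (478 - 1) = 2 - 1*477 = 2 - 477 = -475)
108 + h = 108 - 475 = -367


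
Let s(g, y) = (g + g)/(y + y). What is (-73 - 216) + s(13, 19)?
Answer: -5478/19 ≈ -288.32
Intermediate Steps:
s(g, y) = g/y (s(g, y) = (2*g)/((2*y)) = (2*g)*(1/(2*y)) = g/y)
(-73 - 216) + s(13, 19) = (-73 - 216) + 13/19 = -289 + 13*(1/19) = -289 + 13/19 = -5478/19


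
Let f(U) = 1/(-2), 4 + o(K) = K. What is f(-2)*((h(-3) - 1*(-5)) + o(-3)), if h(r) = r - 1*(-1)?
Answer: 2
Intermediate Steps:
h(r) = 1 + r (h(r) = r + 1 = 1 + r)
o(K) = -4 + K
f(U) = -½
f(-2)*((h(-3) - 1*(-5)) + o(-3)) = -(((1 - 3) - 1*(-5)) + (-4 - 3))/2 = -((-2 + 5) - 7)/2 = -(3 - 7)/2 = -½*(-4) = 2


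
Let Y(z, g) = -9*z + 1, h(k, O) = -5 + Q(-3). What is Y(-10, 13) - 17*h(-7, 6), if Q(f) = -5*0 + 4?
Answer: 108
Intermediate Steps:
Q(f) = 4 (Q(f) = 0 + 4 = 4)
h(k, O) = -1 (h(k, O) = -5 + 4 = -1)
Y(z, g) = 1 - 9*z
Y(-10, 13) - 17*h(-7, 6) = (1 - 9*(-10)) - 17*(-1) = (1 + 90) + 17 = 91 + 17 = 108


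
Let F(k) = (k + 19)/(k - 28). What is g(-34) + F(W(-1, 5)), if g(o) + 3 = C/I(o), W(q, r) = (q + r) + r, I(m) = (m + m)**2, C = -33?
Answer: -393667/87856 ≈ -4.4808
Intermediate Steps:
I(m) = 4*m**2 (I(m) = (2*m)**2 = 4*m**2)
W(q, r) = q + 2*r
F(k) = (19 + k)/(-28 + k)
g(o) = -3 - 33/(4*o**2) (g(o) = -3 - 33*1/(4*o**2) = -3 - 33/(4*o**2))
g(-34) + F(W(-1, 5)) = (-3 - 33/4/(-34)**2) + (19 + (-1 + 2*5))/(-28 + (-1 + 2*5)) = (-3 - 33/4*1/1156) + (19 + (-1 + 10))/(-28 + (-1 + 10)) = (-3 - 33/4624) + (19 + 9)/(-28 + 9) = -13905/4624 + 28/(-19) = -13905/4624 - 1/19*28 = -13905/4624 - 28/19 = -393667/87856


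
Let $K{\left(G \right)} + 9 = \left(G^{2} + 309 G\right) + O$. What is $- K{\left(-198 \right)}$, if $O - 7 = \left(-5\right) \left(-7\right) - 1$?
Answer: $21946$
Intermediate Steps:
$O = 41$ ($O = 7 - -34 = 7 + \left(35 - 1\right) = 7 + 34 = 41$)
$K{\left(G \right)} = 32 + G^{2} + 309 G$ ($K{\left(G \right)} = -9 + \left(\left(G^{2} + 309 G\right) + 41\right) = -9 + \left(41 + G^{2} + 309 G\right) = 32 + G^{2} + 309 G$)
$- K{\left(-198 \right)} = - (32 + \left(-198\right)^{2} + 309 \left(-198\right)) = - (32 + 39204 - 61182) = \left(-1\right) \left(-21946\right) = 21946$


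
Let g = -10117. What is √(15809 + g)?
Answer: 2*√1423 ≈ 75.445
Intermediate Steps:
√(15809 + g) = √(15809 - 10117) = √5692 = 2*√1423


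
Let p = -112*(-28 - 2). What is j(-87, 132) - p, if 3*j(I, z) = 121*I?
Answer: -6869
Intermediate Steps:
j(I, z) = 121*I/3 (j(I, z) = (121*I)/3 = 121*I/3)
p = 3360 (p = -112*(-30) = 3360)
j(-87, 132) - p = (121/3)*(-87) - 1*3360 = -3509 - 3360 = -6869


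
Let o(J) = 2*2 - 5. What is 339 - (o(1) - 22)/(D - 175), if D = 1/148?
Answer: 8776357/25899 ≈ 338.87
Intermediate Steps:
D = 1/148 ≈ 0.0067568
o(J) = -1 (o(J) = 4 - 5 = -1)
339 - (o(1) - 22)/(D - 175) = 339 - (-1 - 22)/(1/148 - 175) = 339 - (-23)/(-25899/148) = 339 - (-23)*(-148)/25899 = 339 - 1*3404/25899 = 339 - 3404/25899 = 8776357/25899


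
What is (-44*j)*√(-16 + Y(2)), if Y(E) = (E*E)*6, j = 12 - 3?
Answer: -792*√2 ≈ -1120.1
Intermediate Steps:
j = 9
Y(E) = 6*E² (Y(E) = E²*6 = 6*E²)
(-44*j)*√(-16 + Y(2)) = (-44*9)*√(-16 + 6*2²) = -396*√(-16 + 6*4) = -396*√(-16 + 24) = -792*√2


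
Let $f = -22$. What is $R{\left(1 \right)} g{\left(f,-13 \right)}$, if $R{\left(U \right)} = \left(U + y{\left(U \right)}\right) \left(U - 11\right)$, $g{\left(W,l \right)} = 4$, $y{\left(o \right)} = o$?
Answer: $-80$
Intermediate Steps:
$R{\left(U \right)} = 2 U \left(-11 + U\right)$ ($R{\left(U \right)} = \left(U + U\right) \left(U - 11\right) = 2 U \left(-11 + U\right)$)
$R{\left(1 \right)} g{\left(f,-13 \right)} = 2 \cdot 1 \left(-11 + 1\right) 4 = 2 \cdot 1 \left(-10\right) 4 = \left(-20\right) 4 = -80$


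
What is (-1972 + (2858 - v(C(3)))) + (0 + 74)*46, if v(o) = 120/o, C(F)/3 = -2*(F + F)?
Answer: 12880/3 ≈ 4293.3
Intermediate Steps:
C(F) = -12*F (C(F) = 3*(-2*(F + F)) = 3*(-4*F) = -12*F)
(-1972 + (2858 - v(C(3)))) + (0 + 74)*46 = (-1972 + (2858 - 120/((-12*3)))) + (0 + 74)*46 = (-1972 + (2858 - 120/(-36))) + 74*46 = (-1972 + (2858 - 120*(-1)/36)) + 3404 = (-1972 + (2858 - 1*(-10/3))) + 3404 = (-1972 + (2858 + 10/3)) + 3404 = (-1972 + 8584/3) + 3404 = 2668/3 + 3404 = 12880/3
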